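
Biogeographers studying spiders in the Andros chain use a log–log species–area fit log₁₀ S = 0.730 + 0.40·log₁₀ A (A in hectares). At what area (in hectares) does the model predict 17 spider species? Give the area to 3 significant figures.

17 = 5.37 × A^0.4  ⇒  A^0.4 = 17/5.37 = 3.166
ln A = ln(3.166) / 0.4 = 1.1523 / 0.4 = 2.8808
A = e^2.8808 ≈ 17.83 hectares

17.8 hectares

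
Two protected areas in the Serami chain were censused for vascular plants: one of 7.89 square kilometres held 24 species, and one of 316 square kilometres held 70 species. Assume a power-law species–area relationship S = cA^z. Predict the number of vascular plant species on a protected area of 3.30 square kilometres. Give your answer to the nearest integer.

19

z = ln(70/24) / ln(316/7.89) = 1.0704 / 3.6901 = 0.2901
c = 24 / 7.89^0.2901 = 24 / 1.821 = 13.18
S₃ = 13.18 × 3.3^0.2901 = 13.18 × 1.414 ≈ 18.64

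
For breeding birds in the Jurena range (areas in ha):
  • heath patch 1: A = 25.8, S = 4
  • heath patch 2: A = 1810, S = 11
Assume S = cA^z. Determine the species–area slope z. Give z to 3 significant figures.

Taking logs: ln S = ln c + z ln A, so z = (ln S₂ − ln S₁)/(ln A₂ − ln A₁).
z = ln(11/4) / ln(1810/25.8) = ln(2.75) / ln(70.16) = 1.0116 / 4.2507 = 0.2380

0.238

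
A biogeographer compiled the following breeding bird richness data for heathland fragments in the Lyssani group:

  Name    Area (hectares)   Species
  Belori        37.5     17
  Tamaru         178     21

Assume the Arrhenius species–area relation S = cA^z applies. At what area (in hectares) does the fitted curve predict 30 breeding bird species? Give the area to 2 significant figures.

2500 hectares

z = ln(21/17) / ln(178/37.5) = 0.2113 / 1.5574 = 0.1357
c = 17 / 37.5^0.1357 = 17 / 1.635 = 10.4
A = (30/10.4)^(1/0.1357) ⇒ ln A = ln(2.886)/0.1357 = 7.8106
A = e^7.8106 ≈ 2467 hectares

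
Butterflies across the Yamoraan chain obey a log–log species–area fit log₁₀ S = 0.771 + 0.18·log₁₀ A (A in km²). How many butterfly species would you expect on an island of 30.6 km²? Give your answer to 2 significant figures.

S = 5.902 × 30.6^0.18 = 5.902 × 1.851 ≈ 10.93

11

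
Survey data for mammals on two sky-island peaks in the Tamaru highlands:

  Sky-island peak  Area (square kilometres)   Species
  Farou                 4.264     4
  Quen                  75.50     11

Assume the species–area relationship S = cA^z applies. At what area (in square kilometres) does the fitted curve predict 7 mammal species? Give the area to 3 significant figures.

20.9 square kilometres

z = ln(11/4) / ln(75.5/4.264) = 1.0116 / 2.8739 = 0.3520
c = 4 / 4.264^0.3520 = 4 / 1.666 = 2.401
A = (7/2.401)^(1/0.3520) ⇒ ln A = ln(2.916)/0.3520 = 3.0401
A = e^3.0401 ≈ 20.91 square kilometres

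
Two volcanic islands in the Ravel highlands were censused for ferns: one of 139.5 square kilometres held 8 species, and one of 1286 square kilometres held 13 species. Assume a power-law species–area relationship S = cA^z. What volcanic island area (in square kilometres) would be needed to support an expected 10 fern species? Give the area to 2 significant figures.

z = ln(13/8) / ln(1286/139.5) = 0.4855 / 2.2212 = 0.2186
c = 8 / 139.5^0.2186 = 8 / 2.943 = 2.719
A = (10/2.719)^(1/0.2186) ⇒ ln A = ln(3.678)/0.2186 = 5.9590
A = e^5.9590 ≈ 387.2 square kilometres

390 square kilometres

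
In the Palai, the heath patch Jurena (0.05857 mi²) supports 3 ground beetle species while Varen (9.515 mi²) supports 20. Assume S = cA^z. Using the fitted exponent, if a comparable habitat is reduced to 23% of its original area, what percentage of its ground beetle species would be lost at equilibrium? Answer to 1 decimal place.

z = ln(20/3) / ln(9.515/0.05857) = 1.8971 / 5.0904 = 0.3727
S_new/S_old = (A_new/A_old)^z = 0.23^0.3727 = exp(0.3727 × -1.4697) = 0.5783
Fraction lost = 1 − 0.5783 = 0.4217

42.2%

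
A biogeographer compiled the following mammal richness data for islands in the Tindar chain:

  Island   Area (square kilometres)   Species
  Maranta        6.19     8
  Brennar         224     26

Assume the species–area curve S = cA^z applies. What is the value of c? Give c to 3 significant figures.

z = ln(S₂/S₁) / ln(A₂/A₁) = ln(26/8) / ln(224/6.19) = 1.1787 / 3.5887 = 0.3284
c = S₁ / A₁^z = 8 / 6.19^0.3284 = 8 / 1.82 = 4.396

4.40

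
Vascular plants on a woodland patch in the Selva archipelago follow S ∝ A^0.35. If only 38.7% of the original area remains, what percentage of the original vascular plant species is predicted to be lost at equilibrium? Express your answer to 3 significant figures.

28.3%

S_new/S_old = (A_new/A_old)^z = 0.387^0.35
= exp(0.35 × ln 0.387) = exp(0.35 × -0.9493) = exp(-0.3323) ≈ 0.7173
Fraction lost = 1 − 0.7173 = 0.2827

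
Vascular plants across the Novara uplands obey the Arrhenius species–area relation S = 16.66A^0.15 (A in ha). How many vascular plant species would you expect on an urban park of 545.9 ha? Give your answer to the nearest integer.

43

S = 16.66 × 545.9^0.15 = 16.66 × 2.574 ≈ 42.88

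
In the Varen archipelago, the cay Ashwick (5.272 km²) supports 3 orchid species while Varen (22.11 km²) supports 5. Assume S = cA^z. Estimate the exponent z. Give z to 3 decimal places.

Taking logs: ln S = ln c + z ln A, so z = (ln S₂ − ln S₁)/(ln A₂ − ln A₁).
z = ln(5/3) / ln(22.11/5.272) = ln(1.667) / ln(4.194) = 0.5108 / 1.4336 = 0.3563

0.356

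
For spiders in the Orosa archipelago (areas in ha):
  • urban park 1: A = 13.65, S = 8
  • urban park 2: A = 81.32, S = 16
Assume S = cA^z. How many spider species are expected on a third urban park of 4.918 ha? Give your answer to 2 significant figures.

5.4

z = ln(16/8) / ln(81.32/13.65) = 0.6931 / 1.7847 = 0.3884
c = 8 / 13.65^0.3884 = 8 / 2.76 = 2.899
S₃ = 2.899 × 4.918^0.3884 = 2.899 × 1.856 ≈ 5.381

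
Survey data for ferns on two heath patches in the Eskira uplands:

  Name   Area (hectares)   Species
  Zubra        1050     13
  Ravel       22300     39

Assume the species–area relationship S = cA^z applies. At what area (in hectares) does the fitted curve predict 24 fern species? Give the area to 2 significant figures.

5800 hectares

z = ln(39/13) / ln(22300/1050) = 1.0986 / 3.0558 = 0.3595
c = 13 / 1050^0.3595 = 13 / 12.19 = 1.066
A = (24/1.066)^(1/0.3595) ⇒ ln A = ln(22.51)/0.3595 = 8.6619
A = e^8.6619 ≈ 5778 hectares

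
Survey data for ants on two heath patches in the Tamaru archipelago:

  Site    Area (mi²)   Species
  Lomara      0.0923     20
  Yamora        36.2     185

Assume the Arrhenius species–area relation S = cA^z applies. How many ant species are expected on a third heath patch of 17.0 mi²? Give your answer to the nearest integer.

z = ln(185/20) / ln(36.2/0.0923) = 2.2246 / 5.9718 = 0.3725
c = 20 / 0.0923^0.3725 = 20 / 0.4116 = 48.59
S₃ = 48.59 × 17^0.3725 = 48.59 × 2.873 ≈ 139.6

140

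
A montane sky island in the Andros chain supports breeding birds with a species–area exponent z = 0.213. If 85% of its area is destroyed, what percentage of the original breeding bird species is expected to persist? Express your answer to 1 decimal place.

66.8%

S_new/S_old = (A_new/A_old)^z = 0.15^0.213
= exp(0.213 × ln 0.15) = exp(0.213 × -1.8971) = exp(-0.4041) ≈ 0.6676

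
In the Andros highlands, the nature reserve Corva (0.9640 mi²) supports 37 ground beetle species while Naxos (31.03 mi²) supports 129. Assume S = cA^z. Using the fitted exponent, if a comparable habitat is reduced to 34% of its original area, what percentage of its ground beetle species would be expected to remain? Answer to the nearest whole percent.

z = ln(129/37) / ln(31.03/0.964) = 1.2489 / 3.4716 = 0.3597
S_new/S_old = (A_new/A_old)^z = 0.34^0.3597 = exp(0.3597 × -1.0788) = 0.6783

68%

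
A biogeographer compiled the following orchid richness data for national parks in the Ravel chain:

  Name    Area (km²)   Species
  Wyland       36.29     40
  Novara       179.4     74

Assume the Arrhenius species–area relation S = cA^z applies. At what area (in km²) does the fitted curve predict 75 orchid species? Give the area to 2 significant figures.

190 km²

z = ln(74/40) / ln(179.4/36.29) = 0.6152 / 1.5981 = 0.3850
c = 40 / 36.29^0.3850 = 40 / 3.985 = 10.04
A = (75/10.04)^(1/0.3850) ⇒ ln A = ln(7.472)/0.3850 = 5.2245
A = e^5.2245 ≈ 185.8 km²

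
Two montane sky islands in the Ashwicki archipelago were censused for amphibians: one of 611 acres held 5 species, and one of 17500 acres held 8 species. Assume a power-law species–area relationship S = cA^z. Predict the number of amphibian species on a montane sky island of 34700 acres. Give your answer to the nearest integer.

9

z = ln(8/5) / ln(17500/611) = 0.4700 / 3.3549 = 0.1401
c = 5 / 611^0.1401 = 5 / 2.456 = 2.035
S₃ = 2.035 × 34700^0.1401 = 2.035 × 4.326 ≈ 8.805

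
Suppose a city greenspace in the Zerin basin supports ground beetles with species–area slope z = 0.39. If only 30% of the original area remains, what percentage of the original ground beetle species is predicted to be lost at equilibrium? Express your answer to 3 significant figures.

37.5%

S_new/S_old = (A_new/A_old)^z = 0.3^0.39
= exp(0.39 × ln 0.3) = exp(0.39 × -1.2040) = exp(-0.4695) ≈ 0.6253
Fraction lost = 1 − 0.6253 = 0.3747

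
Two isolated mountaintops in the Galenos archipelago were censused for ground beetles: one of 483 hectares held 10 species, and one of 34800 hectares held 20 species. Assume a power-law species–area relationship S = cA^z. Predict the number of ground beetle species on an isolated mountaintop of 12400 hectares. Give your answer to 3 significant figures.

z = ln(20/10) / ln(34800/483) = 0.6931 / 4.2774 = 0.1621
c = 10 / 483^0.1621 = 10 / 2.722 = 3.673
S₃ = 3.673 × 12400^0.1621 = 3.673 × 4.606 ≈ 16.92

16.9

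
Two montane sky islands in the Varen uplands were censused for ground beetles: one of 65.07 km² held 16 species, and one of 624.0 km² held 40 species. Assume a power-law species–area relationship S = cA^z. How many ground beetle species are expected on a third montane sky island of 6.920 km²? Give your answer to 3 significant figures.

6.45

z = ln(40/16) / ln(624/65.07) = 0.9163 / 2.2607 = 0.4053
c = 16 / 65.07^0.4053 = 16 / 5.432 = 2.945
S₃ = 2.945 × 6.92^0.4053 = 2.945 × 2.19 ≈ 6.451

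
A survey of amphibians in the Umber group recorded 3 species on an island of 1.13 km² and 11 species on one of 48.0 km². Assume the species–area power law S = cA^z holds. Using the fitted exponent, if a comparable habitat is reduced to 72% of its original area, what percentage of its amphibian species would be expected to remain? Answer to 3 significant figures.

89.2%

z = ln(11/3) / ln(48/1.13) = 1.2993 / 3.7490 = 0.3466
S_new/S_old = (A_new/A_old)^z = 0.72^0.3466 = exp(0.3466 × -0.3285) = 0.8924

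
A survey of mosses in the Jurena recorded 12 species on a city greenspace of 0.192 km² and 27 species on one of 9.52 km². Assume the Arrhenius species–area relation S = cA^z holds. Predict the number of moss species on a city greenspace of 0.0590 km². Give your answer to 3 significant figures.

z = ln(27/12) / ln(9.52/0.192) = 0.8109 / 3.9037 = 0.2077
c = 12 / 0.192^0.2077 = 12 / 0.7098 = 16.91
S₃ = 16.91 × 0.059^0.2077 = 16.91 × 0.5555 ≈ 9.391

9.39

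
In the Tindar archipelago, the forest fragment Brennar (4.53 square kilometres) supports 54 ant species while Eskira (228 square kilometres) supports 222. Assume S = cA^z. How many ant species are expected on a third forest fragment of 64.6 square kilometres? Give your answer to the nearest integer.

z = ln(222/54) / ln(228/4.53) = 1.4137 / 3.9186 = 0.3608
c = 54 / 4.53^0.3608 = 54 / 1.725 = 31.31
S₃ = 31.31 × 64.6^0.3608 = 31.31 × 4.498 ≈ 140.9

141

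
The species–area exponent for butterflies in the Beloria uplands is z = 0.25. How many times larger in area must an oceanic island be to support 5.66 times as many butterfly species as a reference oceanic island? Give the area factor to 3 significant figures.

1030

(A₂/A₁)^0.25 = 5.66, so A₂/A₁ = 5.66^(1/0.25) = 5.66^4
ln(A₂/A₁) = ln 5.66 / 0.25 = 1.7334 / 0.25 = 6.9337
A₂/A₁ = e^6.9337 ≈ 1026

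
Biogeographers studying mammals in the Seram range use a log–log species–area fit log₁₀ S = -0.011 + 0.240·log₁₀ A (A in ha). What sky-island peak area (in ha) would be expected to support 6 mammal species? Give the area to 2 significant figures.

6 = 0.975 × A^0.24  ⇒  A^0.24 = 6/0.975 = 6.154
ln A = ln(6.154) / 0.24 = 1.8171 / 0.24 = 7.5712
A = e^7.5712 ≈ 1941 ha

1900 ha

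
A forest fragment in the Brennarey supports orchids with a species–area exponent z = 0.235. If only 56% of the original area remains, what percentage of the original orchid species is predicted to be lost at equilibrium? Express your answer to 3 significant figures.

S_new/S_old = (A_new/A_old)^z = 0.56^0.235
= exp(0.235 × ln 0.56) = exp(0.235 × -0.5798) = exp(-0.1363) ≈ 0.8726
Fraction lost = 1 − 0.8726 = 0.1274

12.7%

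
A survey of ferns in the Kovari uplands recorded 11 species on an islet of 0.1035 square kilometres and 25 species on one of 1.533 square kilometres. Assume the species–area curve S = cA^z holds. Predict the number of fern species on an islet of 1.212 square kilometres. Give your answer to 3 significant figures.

23.3

z = ln(25/11) / ln(1.533/0.1035) = 0.8210 / 2.6954 = 0.3046
c = 11 / 0.1035^0.3046 = 11 / 0.5011 = 21.95
S₃ = 21.95 × 1.212^0.3046 = 21.95 × 1.06 ≈ 23.27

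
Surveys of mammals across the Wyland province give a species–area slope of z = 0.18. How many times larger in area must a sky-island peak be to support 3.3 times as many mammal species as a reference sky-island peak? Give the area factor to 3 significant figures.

(A₂/A₁)^0.18 = 3.3, so A₂/A₁ = 3.3^(1/0.18) = 3.3^5.556
ln(A₂/A₁) = ln 3.3 / 0.18 = 1.1939 / 0.18 = 6.6329
A₂/A₁ = e^6.6329 ≈ 759.7

760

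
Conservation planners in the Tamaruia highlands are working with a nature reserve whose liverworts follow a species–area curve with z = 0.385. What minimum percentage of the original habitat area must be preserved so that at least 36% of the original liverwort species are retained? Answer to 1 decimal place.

7.0%

Need (A_new/A_old)^0.385 = 0.36, so A_new/A_old = 0.36^(1/0.385) = 0.36^2.597
ln(A_new/A_old) = ln 0.36 / 0.385 = -1.0217 / 0.385 = -2.6536
A_new/A_old = e^-2.6536 ≈ 0.07039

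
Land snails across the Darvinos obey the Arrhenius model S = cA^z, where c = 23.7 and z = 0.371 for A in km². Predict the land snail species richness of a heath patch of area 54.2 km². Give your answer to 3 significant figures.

S = 23.7 × 54.2^0.371 = 23.7 × 4.399 ≈ 104.2

104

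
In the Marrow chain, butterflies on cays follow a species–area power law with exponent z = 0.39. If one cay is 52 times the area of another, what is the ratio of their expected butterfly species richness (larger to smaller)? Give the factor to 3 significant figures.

4.67

S₂/S₁ = (A₂/A₁)^z = 52^0.39
ln(S₂/S₁) = 0.39 × ln 52 = 0.39 × 3.9512 = 1.5410
S₂/S₁ = e^1.5410 ≈ 4.669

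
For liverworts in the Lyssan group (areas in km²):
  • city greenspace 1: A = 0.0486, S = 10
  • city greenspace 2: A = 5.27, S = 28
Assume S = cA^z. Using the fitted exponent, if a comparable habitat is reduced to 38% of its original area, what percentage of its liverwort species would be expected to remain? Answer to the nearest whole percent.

z = ln(28/10) / ln(5.27/0.0486) = 1.0296 / 4.6862 = 0.2197
S_new/S_old = (A_new/A_old)^z = 0.38^0.2197 = exp(0.2197 × -0.9676) = 0.8085

81%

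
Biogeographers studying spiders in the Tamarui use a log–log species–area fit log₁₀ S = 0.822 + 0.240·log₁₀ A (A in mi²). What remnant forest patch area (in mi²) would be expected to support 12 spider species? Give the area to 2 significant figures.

12 = 6.637 × A^0.24  ⇒  A^0.24 = 12/6.637 = 1.808
ln A = ln(1.808) / 0.24 = 0.5922 / 0.24 = 2.4674
A = e^2.4674 ≈ 11.79 mi²

12 mi²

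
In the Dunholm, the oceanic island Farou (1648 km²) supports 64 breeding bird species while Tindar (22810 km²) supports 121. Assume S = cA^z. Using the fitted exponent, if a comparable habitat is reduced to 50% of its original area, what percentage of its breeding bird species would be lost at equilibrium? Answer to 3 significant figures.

15.5%

z = ln(121/64) / ln(22810/1648) = 0.6369 / 2.6276 = 0.2424
S_new/S_old = (A_new/A_old)^z = 0.5^0.2424 = exp(0.2424 × -0.6931) = 0.8453
Fraction lost = 1 − 0.8453 = 0.1547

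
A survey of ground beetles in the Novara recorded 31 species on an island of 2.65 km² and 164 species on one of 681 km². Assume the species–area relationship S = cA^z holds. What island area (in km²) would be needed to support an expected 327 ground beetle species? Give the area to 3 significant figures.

z = ln(164/31) / ln(681/2.65) = 1.6659 / 5.5490 = 0.3002
c = 31 / 2.65^0.3002 = 31 / 1.34 = 23.14
A = (327/23.14)^(1/0.3002) ⇒ ln A = ln(14.13)/0.3002 = 8.8222
A = e^8.8222 ≈ 6783 km²

6780 km²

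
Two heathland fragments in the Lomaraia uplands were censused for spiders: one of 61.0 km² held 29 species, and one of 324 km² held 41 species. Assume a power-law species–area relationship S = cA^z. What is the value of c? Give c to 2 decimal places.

12.36

z = ln(S₂/S₁) / ln(A₂/A₁) = ln(41/29) / ln(324/61) = 0.3463 / 1.6699 = 0.2074
c = S₁ / A₁^z = 29 / 61^0.2074 = 29 / 2.345 = 12.36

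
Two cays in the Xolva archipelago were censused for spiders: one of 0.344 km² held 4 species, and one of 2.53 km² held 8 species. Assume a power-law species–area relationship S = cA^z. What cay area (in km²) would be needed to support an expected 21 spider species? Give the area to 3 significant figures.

z = ln(8/4) / ln(2.53/0.344) = 0.6931 / 1.9953 = 0.3474
c = 4 / 0.344^0.3474 = 4 / 0.6903 = 5.795
A = (21/5.795)^(1/0.3474) ⇒ ln A = ln(3.624)/0.3474 = 3.7064
A = e^3.7064 ≈ 40.71 km²

40.7 km²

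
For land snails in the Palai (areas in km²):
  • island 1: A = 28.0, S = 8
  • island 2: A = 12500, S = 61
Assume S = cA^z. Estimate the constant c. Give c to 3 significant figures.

2.64

z = ln(S₂/S₁) / ln(A₂/A₁) = ln(61/8) / ln(12500/28) = 2.0314 / 6.1013 = 0.3330
c = S₁ / A₁^z = 8 / 28^0.3330 = 8 / 3.033 = 2.638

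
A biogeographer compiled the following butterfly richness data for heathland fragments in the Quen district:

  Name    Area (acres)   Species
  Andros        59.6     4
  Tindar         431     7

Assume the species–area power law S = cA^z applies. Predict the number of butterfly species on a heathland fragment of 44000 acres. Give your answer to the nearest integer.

26

z = ln(7/4) / ln(431/59.6) = 0.5596 / 1.9785 = 0.2829
c = 4 / 59.6^0.2829 = 4 / 3.178 = 1.259
S₃ = 1.259 × 44000^0.2829 = 1.259 × 20.58 ≈ 25.9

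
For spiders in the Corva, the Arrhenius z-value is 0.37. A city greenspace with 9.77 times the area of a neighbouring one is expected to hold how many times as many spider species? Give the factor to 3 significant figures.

S₂/S₁ = (A₂/A₁)^z = 9.77^0.37
ln(S₂/S₁) = 0.37 × ln 9.77 = 0.37 × 2.2793 = 0.8433
S₂/S₁ = e^0.8433 ≈ 2.324

2.32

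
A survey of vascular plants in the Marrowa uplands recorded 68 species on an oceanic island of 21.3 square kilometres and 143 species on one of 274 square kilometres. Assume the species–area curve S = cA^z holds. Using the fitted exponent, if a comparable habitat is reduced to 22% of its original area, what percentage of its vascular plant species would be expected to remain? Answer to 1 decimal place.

z = ln(143/68) / ln(274/21.3) = 0.7433 / 2.5544 = 0.2910
S_new/S_old = (A_new/A_old)^z = 0.22^0.2910 = exp(0.2910 × -1.5141) = 0.6436

64.4%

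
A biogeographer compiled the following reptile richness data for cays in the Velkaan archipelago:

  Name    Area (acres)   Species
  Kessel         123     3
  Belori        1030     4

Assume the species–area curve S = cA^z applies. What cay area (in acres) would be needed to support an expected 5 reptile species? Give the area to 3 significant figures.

z = ln(4/3) / ln(1030/123) = 0.2877 / 2.1251 = 0.1354
c = 3 / 123^0.1354 = 3 / 1.918 = 1.564
A = (5/1.564)^(1/0.1354) ⇒ ln A = ln(3.197)/0.1354 = 8.5857
A = e^8.5857 ≈ 5355 acres

5350 acres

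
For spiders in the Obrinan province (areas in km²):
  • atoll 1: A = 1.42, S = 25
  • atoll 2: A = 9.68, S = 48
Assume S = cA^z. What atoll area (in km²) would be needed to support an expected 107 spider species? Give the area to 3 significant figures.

102 km²

z = ln(48/25) / ln(9.68/1.42) = 0.6523 / 1.9194 = 0.3399
c = 25 / 1.42^0.3399 = 25 / 1.127 = 22.19
A = (107/22.19)^(1/0.3399) ⇒ ln A = ln(4.822)/0.3399 = 4.6288
A = e^4.6288 ≈ 102.4 km²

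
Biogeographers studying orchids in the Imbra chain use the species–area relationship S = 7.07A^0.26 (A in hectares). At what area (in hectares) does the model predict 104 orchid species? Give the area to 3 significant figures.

31000 hectares

104 = 7.07 × A^0.26  ⇒  A^0.26 = 104/7.07 = 14.71
ln A = ln(14.71) / 0.26 = 2.6885 / 0.26 = 10.3405
A = e^10.3405 ≈ 30962 hectares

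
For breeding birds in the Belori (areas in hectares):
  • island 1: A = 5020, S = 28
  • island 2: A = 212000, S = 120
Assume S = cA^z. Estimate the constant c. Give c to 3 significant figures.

1.02

z = ln(S₂/S₁) / ln(A₂/A₁) = ln(120/28) / ln(212000/5020) = 1.4553 / 3.7432 = 0.3888
c = S₁ / A₁^z = 28 / 5020^0.3888 = 28 / 27.47 = 1.019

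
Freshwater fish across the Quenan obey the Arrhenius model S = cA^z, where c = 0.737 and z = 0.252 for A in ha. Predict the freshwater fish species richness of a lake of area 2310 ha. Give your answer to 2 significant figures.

5.2

S = 0.737 × 2310^0.252 = 0.737 × 7.041 ≈ 5.189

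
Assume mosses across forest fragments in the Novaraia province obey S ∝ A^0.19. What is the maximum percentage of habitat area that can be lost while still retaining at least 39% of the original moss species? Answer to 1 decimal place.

Need (A_new/A_old)^0.19 = 0.39, so A_new/A_old = 0.39^(1/0.19) = 0.39^5.263
ln(A_new/A_old) = ln 0.39 / 0.19 = -0.9416 / 0.19 = -4.9558
A_new/A_old = e^-4.9558 ≈ 0.007042
Fraction that can be lost = 1 − 0.007042 = 0.993

99.3%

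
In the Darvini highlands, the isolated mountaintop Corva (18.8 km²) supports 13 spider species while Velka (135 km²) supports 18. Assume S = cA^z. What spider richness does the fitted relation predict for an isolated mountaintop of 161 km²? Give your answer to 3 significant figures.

18.5

z = ln(18/13) / ln(135/18.8) = 0.3254 / 1.9714 = 0.1651
c = 13 / 18.8^0.1651 = 13 / 1.623 = 8.01
S₃ = 8.01 × 161^0.1651 = 8.01 × 2.314 ≈ 18.53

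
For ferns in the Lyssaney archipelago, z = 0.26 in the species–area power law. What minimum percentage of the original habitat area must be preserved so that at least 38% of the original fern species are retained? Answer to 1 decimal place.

Need (A_new/A_old)^0.26 = 0.38, so A_new/A_old = 0.38^(1/0.26) = 0.38^3.846
ln(A_new/A_old) = ln 0.38 / 0.26 = -0.9676 / 0.26 = -3.7215
A_new/A_old = e^-3.7215 ≈ 0.0242

2.4%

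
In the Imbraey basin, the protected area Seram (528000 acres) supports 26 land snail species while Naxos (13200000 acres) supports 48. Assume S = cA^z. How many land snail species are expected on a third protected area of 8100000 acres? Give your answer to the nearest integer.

44

z = ln(48/26) / ln(13200000/528000) = 0.6131 / 3.2189 = 0.1905
c = 26 / 528000^0.1905 = 26 / 12.3 = 2.113
S₃ = 2.113 × 8100000^0.1905 = 2.113 × 20.7 ≈ 43.74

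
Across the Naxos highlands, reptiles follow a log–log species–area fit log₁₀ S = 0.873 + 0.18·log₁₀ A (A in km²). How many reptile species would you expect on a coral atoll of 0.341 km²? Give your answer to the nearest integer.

6

S = 7.464 × 0.341^0.18
ln S = ln 7.464 + 0.18 × ln 0.341 = 2.0102 + 0.18 × -1.0759 = 1.8165
S = e^1.8165 ≈ 6.15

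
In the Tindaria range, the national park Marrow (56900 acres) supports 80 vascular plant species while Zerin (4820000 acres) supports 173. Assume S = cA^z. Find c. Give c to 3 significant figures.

z = ln(S₂/S₁) / ln(A₂/A₁) = ln(173/80) / ln(4820000/56900) = 0.7713 / 4.4392 = 0.1737
c = S₁ / A₁^z = 80 / 56900^0.1737 = 80 / 6.701 = 11.94

11.9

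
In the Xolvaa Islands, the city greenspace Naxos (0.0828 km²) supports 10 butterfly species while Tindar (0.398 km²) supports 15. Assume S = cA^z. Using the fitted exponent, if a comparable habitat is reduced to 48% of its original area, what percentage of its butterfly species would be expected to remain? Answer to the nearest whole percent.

83%

z = ln(15/10) / ln(0.398/0.0828) = 0.4055 / 1.5700 = 0.2583
S_new/S_old = (A_new/A_old)^z = 0.48^0.2583 = exp(0.2583 × -0.7340) = 0.8273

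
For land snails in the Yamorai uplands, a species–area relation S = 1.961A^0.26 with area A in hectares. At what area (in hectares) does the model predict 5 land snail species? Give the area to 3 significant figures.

5 = 1.961 × A^0.26  ⇒  A^0.26 = 5/1.961 = 2.55
ln A = ln(2.55) / 0.26 = 0.9360 / 0.26 = 3.5999
A = e^3.5999 ≈ 36.6 hectares

36.6 hectares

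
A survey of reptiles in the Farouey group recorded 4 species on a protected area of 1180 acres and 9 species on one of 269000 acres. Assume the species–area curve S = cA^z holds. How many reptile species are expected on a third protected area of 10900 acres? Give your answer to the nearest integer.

6

z = ln(9/4) / ln(269000/1180) = 0.8109 / 5.4292 = 0.1494
c = 4 / 1180^0.1494 = 4 / 2.876 = 1.391
S₃ = 1.391 × 10900^0.1494 = 1.391 × 4.009 ≈ 5.575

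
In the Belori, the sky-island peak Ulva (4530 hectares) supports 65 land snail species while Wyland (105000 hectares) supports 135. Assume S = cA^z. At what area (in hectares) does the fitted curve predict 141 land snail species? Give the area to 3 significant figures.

z = ln(135/65) / ln(105000/4530) = 0.7309 / 3.1432 = 0.2325
c = 65 / 4530^0.2325 = 65 / 7.082 = 9.179
A = (141/9.179)^(1/0.2325) ⇒ ln A = ln(15.36)/0.2325 = 11.7487
A = e^11.7487 ≈ 126592 hectares

127000 hectares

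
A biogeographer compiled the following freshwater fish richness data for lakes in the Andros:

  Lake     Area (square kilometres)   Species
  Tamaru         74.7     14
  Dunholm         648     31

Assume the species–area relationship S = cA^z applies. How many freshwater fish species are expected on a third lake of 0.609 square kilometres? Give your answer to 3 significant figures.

z = ln(31/14) / ln(648/74.7) = 0.7949 / 2.1604 = 0.3680
c = 14 / 74.7^0.3680 = 14 / 4.89 = 2.863
S₃ = 2.863 × 0.609^0.3680 = 2.863 × 0.8332 ≈ 2.386

2.39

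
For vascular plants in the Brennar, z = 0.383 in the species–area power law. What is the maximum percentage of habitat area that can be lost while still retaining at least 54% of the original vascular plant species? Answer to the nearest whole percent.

80%

Need (A_new/A_old)^0.383 = 0.54, so A_new/A_old = 0.54^(1/0.383) = 0.54^2.611
ln(A_new/A_old) = ln 0.54 / 0.383 = -0.6162 / 0.383 = -1.6088
A_new/A_old = e^-1.6088 ≈ 0.2001
Fraction that can be lost = 1 − 0.2001 = 0.7999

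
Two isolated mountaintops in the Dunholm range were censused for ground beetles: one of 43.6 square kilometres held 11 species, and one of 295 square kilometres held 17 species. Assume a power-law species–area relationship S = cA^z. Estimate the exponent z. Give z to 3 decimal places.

Taking logs: ln S = ln c + z ln A, so z = (ln S₂ − ln S₁)/(ln A₂ − ln A₁).
z = ln(17/11) / ln(295/43.6) = ln(1.545) / ln(6.766) = 0.4353 / 1.9119 = 0.2277

0.228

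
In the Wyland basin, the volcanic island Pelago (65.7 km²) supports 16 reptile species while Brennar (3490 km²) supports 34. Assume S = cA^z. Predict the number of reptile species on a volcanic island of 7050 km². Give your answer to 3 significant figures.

38.9

z = ln(34/16) / ln(3490/65.7) = 0.7538 / 3.9726 = 0.1897
c = 16 / 65.7^0.1897 = 16 / 2.212 = 7.232
S₃ = 7.232 × 7050^0.1897 = 7.232 × 5.372 ≈ 38.85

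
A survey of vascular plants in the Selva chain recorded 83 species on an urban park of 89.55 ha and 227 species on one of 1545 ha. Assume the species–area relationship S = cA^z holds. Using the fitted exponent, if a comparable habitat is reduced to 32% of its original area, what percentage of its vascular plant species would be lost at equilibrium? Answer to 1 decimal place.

33.1%

z = ln(227/83) / ln(1545/89.55) = 1.0061 / 2.8480 = 0.3533
S_new/S_old = (A_new/A_old)^z = 0.32^0.3533 = exp(0.3533 × -1.1394) = 0.6686
Fraction lost = 1 − 0.6686 = 0.3314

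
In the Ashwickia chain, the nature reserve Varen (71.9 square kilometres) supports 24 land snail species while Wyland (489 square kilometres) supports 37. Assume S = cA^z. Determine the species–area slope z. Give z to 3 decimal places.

Taking logs: ln S = ln c + z ln A, so z = (ln S₂ − ln S₁)/(ln A₂ − ln A₁).
z = ln(37/24) / ln(489/71.9) = ln(1.542) / ln(6.801) = 0.4329 / 1.9171 = 0.2258

0.226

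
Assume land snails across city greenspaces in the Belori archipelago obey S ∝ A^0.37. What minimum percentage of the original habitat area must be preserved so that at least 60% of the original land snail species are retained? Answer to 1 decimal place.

Need (A_new/A_old)^0.37 = 0.6, so A_new/A_old = 0.6^(1/0.37) = 0.6^2.703
ln(A_new/A_old) = ln 0.6 / 0.37 = -0.5108 / 0.37 = -1.3806
A_new/A_old = e^-1.3806 ≈ 0.2514

25.1%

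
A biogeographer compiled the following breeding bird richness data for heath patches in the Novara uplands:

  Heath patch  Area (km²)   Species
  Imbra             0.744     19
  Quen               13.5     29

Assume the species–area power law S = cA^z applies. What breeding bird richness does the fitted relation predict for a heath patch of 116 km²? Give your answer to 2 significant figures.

40

z = ln(29/19) / ln(13.5/0.744) = 0.4229 / 2.8984 = 0.1459
c = 19 / 0.744^0.1459 = 19 / 0.9578 = 19.84
S₃ = 19.84 × 116^0.1459 = 19.84 × 2.001 ≈ 39.69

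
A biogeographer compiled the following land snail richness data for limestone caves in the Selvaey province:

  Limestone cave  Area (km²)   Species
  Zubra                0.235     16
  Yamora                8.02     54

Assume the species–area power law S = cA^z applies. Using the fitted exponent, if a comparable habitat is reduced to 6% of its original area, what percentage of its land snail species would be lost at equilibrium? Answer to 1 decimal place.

z = ln(54/16) / ln(8.02/0.235) = 1.2164 / 3.5301 = 0.3446
S_new/S_old = (A_new/A_old)^z = 0.06^0.3446 = exp(0.3446 × -2.8134) = 0.3793
Fraction lost = 1 − 0.3793 = 0.6207

62.1%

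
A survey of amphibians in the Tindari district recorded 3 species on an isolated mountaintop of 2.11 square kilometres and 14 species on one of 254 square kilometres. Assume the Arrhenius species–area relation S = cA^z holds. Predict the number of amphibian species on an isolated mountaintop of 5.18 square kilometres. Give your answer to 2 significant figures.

z = ln(14/3) / ln(254/2.11) = 1.5404 / 4.7906 = 0.3216
c = 3 / 2.11^0.3216 = 3 / 1.271 = 2.36
S₃ = 2.36 × 5.18^0.3216 = 2.36 × 1.697 ≈ 4.004

4.0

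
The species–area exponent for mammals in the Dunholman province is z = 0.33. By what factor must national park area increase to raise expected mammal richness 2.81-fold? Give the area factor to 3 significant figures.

(A₂/A₁)^0.33 = 2.81, so A₂/A₁ = 2.81^(1/0.33) = 2.81^3.03
ln(A₂/A₁) = ln 2.81 / 0.33 = 1.0332 / 0.33 = 3.1309
A₂/A₁ = e^3.1309 ≈ 22.89

22.9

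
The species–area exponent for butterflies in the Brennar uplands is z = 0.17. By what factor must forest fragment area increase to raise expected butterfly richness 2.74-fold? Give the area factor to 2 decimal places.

(A₂/A₁)^0.17 = 2.74, so A₂/A₁ = 2.74^(1/0.17) = 2.74^5.882
ln(A₂/A₁) = ln 2.74 / 0.17 = 1.0080 / 0.17 = 5.9292
A₂/A₁ = e^5.9292 ≈ 375.8

375.84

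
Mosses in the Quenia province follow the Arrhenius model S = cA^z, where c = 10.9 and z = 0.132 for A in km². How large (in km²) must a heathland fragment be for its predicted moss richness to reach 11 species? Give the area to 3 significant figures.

11 = 10.9 × A^0.132  ⇒  A^0.132 = 11/10.9 = 1.009
ln A = ln(1.009) / 0.132 = 0.0091 / 0.132 = 0.0692
A = e^0.0692 ≈ 1.072 km²

1.07 km²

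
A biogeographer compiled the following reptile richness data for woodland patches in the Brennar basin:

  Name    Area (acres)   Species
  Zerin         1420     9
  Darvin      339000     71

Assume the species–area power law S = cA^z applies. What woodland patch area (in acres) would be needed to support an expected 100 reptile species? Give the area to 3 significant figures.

840000 acres

z = ln(71/9) / ln(339000/1420) = 2.0655 / 5.4753 = 0.3772
c = 9 / 1420^0.3772 = 9 / 15.46 = 0.5823
A = (100/0.5823)^(1/0.3772) ⇒ ln A = ln(171.7)/0.3772 = 13.6417
A = e^13.6417 ≈ 840429 acres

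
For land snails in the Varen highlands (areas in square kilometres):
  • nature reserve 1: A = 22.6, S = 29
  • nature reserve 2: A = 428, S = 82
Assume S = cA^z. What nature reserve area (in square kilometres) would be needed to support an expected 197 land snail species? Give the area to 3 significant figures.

5110 square kilometres

z = ln(82/29) / ln(428/22.6) = 1.0394 / 2.9412 = 0.3534
c = 29 / 22.6^0.3534 = 29 / 3.01 = 9.635
A = (197/9.635)^(1/0.3534) ⇒ ln A = ln(20.45)/0.3534 = 8.5392
A = e^8.5392 ≈ 5111 square kilometres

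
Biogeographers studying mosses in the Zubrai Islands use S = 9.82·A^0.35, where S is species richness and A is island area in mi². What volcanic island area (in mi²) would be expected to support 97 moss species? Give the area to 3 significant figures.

97 = 9.82 × A^0.35  ⇒  A^0.35 = 97/9.82 = 9.878
ln A = ln(9.878) / 0.35 = 2.2903 / 0.35 = 6.5437
A = e^6.5437 ≈ 694.8 mi²

695 mi²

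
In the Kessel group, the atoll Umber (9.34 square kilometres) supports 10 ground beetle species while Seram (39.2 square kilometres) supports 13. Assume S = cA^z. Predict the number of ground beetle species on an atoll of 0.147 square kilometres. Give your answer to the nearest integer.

5

z = ln(13/10) / ln(39.2/9.34) = 0.2624 / 1.4344 = 0.1829
c = 10 / 9.34^0.1829 = 10 / 1.505 = 6.645
S₃ = 6.645 × 0.147^0.1829 = 6.645 × 0.7042 ≈ 4.68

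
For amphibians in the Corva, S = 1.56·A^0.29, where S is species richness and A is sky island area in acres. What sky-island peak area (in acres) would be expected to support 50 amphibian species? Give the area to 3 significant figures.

156000 acres

50 = 1.56 × A^0.29  ⇒  A^0.29 = 50/1.56 = 32.05
ln A = ln(32.05) / 0.29 = 3.4673 / 0.29 = 11.9563
A = e^11.9563 ≈ 155801 acres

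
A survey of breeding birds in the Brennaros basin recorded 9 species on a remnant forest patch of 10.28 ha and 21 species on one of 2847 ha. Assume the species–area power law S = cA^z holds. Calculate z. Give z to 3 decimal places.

Taking logs: ln S = ln c + z ln A, so z = (ln S₂ − ln S₁)/(ln A₂ − ln A₁).
z = ln(21/9) / ln(2847/10.28) = ln(2.333) / ln(276.9) = 0.8473 / 5.6238 = 0.1507

0.151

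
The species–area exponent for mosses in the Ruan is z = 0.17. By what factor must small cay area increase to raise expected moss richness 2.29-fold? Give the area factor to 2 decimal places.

(A₂/A₁)^0.17 = 2.29, so A₂/A₁ = 2.29^(1/0.17) = 2.29^5.882
ln(A₂/A₁) = ln 2.29 / 0.17 = 0.8286 / 0.17 = 4.8738
A₂/A₁ = e^4.8738 ≈ 130.8

130.82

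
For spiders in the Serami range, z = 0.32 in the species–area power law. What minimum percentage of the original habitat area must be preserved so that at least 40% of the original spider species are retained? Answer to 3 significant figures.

5.71%

Need (A_new/A_old)^0.32 = 0.4, so A_new/A_old = 0.4^(1/0.32) = 0.4^3.125
ln(A_new/A_old) = ln 0.4 / 0.32 = -0.9163 / 0.32 = -2.8634
A_new/A_old = e^-2.8634 ≈ 0.05707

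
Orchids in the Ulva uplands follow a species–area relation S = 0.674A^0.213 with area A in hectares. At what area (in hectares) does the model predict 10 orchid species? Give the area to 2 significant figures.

320000 hectares

10 = 0.674 × A^0.213  ⇒  A^0.213 = 10/0.674 = 14.84
ln A = ln(14.84) / 0.213 = 2.6971 / 0.213 = 12.6625
A = e^12.6625 ≈ 315682 hectares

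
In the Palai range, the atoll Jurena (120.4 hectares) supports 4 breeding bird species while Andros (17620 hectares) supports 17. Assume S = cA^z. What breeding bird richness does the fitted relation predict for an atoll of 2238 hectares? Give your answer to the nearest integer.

z = ln(17/4) / ln(17620/120.4) = 1.4469 / 4.9860 = 0.2902
c = 4 / 120.4^0.2902 = 4 / 4.016 = 0.996
S₃ = 0.996 × 2238^0.2902 = 0.996 × 9.378 ≈ 9.341

9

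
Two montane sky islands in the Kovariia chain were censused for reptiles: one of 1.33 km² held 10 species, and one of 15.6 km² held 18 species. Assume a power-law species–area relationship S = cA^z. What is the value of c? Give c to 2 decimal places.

z = ln(S₂/S₁) / ln(A₂/A₁) = ln(18/10) / ln(15.6/1.33) = 0.5878 / 2.4621 = 0.2387
c = S₁ / A₁^z = 10 / 1.33^0.2387 = 10 / 1.07 = 9.342

9.34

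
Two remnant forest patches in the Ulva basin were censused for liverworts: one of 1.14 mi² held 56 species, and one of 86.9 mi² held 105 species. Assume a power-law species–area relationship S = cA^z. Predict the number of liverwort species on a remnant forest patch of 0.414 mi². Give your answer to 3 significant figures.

z = ln(105/56) / ln(86.9/1.14) = 0.6286 / 4.3337 = 0.1451
c = 56 / 1.14^0.1451 = 56 / 1.019 = 54.95
S₃ = 54.95 × 0.414^0.1451 = 54.95 × 0.8799 ≈ 48.35

48.3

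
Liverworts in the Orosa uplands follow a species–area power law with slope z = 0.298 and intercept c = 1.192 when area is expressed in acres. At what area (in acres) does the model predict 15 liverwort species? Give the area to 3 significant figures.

15 = 1.192 × A^0.298  ⇒  A^0.298 = 15/1.192 = 12.58
ln A = ln(12.58) / 0.298 = 2.5324 / 0.298 = 8.4980
A = e^8.4980 ≈ 4905 acres

4910 acres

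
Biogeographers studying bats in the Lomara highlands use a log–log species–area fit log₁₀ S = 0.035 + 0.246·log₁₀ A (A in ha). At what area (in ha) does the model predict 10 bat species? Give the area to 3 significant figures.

10 = 1.084 × A^0.246  ⇒  A^0.246 = 10/1.084 = 9.226
ln A = ln(9.226) / 0.246 = 2.2220 / 0.246 = 9.0325
A = e^9.0325 ≈ 8371 ha

8370 ha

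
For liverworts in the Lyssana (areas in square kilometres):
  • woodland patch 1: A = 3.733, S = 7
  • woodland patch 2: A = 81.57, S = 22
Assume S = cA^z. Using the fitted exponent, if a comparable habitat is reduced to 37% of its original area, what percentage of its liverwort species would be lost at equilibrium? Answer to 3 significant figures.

30.9%

z = ln(22/7) / ln(81.57/3.733) = 1.1451 / 3.0842 = 0.3713
S_new/S_old = (A_new/A_old)^z = 0.37^0.3713 = exp(0.3713 × -0.9943) = 0.6913
Fraction lost = 1 − 0.6913 = 0.3087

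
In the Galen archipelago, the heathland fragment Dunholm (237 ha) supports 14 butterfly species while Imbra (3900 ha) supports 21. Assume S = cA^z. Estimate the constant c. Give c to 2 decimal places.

6.34

z = ln(S₂/S₁) / ln(A₂/A₁) = ln(21/14) / ln(3900/237) = 0.4055 / 2.8007 = 0.1448
c = S₁ / A₁^z = 14 / 237^0.1448 = 14 / 2.207 = 6.343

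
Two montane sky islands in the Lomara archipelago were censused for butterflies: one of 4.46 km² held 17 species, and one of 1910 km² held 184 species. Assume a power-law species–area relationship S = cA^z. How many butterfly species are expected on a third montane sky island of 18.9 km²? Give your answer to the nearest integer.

z = ln(184/17) / ln(1910/4.46) = 2.3817 / 6.0597 = 0.3930
c = 17 / 4.46^0.3930 = 17 / 1.8 = 9.446
S₃ = 9.446 × 18.9^0.3930 = 9.446 × 3.175 ≈ 29.99

30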